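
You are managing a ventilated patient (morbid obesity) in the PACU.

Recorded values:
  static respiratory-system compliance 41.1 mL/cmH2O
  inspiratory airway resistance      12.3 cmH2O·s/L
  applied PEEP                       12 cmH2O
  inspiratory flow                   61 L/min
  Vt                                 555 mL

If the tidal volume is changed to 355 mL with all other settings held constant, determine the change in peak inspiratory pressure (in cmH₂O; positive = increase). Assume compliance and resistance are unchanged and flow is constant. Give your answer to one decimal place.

PIP = Vt/C + R·V̇ + PEEP (constant-flow equation of motion).
Only the elastic term changes: ΔPIP = ΔVt / C = (355 − 555) / 41.1 = -4.866 cmH2O.

-4.9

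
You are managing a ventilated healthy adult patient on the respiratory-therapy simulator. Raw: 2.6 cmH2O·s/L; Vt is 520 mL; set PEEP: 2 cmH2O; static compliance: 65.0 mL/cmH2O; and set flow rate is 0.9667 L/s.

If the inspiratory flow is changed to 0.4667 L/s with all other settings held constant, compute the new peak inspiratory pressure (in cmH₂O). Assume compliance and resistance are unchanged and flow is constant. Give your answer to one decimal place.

11.2

PIP = Vt/C + R·V̇ + PEEP (constant-flow equation of motion).
Only the resistive term changes: ΔPIP = R × ΔV̇ = 2.6 × (0.4667 − 0.9667) = 2.6 × -0.5 = -1.3 cmH2O.
Original PIP = 520/65.0 + 2.6×0.9667 + 2 = 12.513 cmH2O; new PIP = 12.513 + (-1.3) = 11.213 cmH2O.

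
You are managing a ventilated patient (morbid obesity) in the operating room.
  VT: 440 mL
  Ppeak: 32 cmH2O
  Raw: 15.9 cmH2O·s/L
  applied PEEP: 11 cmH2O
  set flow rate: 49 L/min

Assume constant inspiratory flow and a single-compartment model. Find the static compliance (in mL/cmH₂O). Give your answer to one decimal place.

54.9

Flow: 49 L/min ÷ 60 = 0.8167 L/s.
Equation of motion (constant flow): PIP = Vt/C + R·V̇ + PEEP.
Vt/C = PIP − R·V̇ − PEEP = 32 − 15.9×0.8167 − 11 = 32 − 12.986 − 11 = 8.014 cmH2O.
C = Vt / 8.014 = 440 / 8.014 = 54.904 mL/cmH2O.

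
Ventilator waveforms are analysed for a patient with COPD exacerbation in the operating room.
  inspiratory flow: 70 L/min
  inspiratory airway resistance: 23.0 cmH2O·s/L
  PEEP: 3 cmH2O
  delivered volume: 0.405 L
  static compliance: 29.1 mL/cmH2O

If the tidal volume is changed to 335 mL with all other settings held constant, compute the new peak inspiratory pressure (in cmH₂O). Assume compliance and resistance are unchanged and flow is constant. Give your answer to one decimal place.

41.3

Flow: 70 L/min ÷ 60 = 1.1667 L/s.
PIP = Vt/C + R·V̇ + PEEP (constant-flow equation of motion).
Only the elastic term changes: ΔPIP = ΔVt / C = (335 − 405) / 29.1 = -2.405 cmH2O.
Original PIP = 405/29.1 + 23.0×1.1667 + 3 = 43.752 cmH2O; new PIP = 43.752 + (-2.405) = 41.347 cmH2O.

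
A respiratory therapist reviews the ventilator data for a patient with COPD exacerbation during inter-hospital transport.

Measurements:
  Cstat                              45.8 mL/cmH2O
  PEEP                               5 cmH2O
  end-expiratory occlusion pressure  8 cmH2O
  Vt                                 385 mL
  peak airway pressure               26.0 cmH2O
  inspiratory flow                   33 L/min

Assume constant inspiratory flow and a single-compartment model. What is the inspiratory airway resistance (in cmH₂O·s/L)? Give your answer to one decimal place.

Flow: 33 L/min ÷ 60 = 0.55 L/s.
Total PEEP = 8 cmH2O (set 5 + intrinsic 3); this is the baseline alveolar pressure.
Equation of motion (constant flow): PIP = Vt/C + R·V̇ + PEEP.
R·V̇ = PIP − Vt/C − PEEP = 26.0 − 385/45.8 − 8 = 26.0 − 8.406 − 8 = 9.594 cmH2O.
R = 9.594 / 0.55 = 17.444 cmH2O·s/L.

17.4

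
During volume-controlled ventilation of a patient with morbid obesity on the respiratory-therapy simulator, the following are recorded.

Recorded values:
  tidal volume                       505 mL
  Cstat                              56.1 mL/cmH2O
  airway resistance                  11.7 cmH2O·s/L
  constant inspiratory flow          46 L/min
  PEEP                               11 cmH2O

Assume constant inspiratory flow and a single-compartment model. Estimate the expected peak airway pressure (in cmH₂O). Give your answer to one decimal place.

Flow: 46 L/min ÷ 60 = 0.7667 L/s.
Equation of motion (constant flow): PIP = Vt/C + R·V̇ + PEEP.
PIP = 505/56.1 + 11.7×0.7667 + 11 = 9.002 + 8.97 + 11 = 28.972 cmH2O.

29.0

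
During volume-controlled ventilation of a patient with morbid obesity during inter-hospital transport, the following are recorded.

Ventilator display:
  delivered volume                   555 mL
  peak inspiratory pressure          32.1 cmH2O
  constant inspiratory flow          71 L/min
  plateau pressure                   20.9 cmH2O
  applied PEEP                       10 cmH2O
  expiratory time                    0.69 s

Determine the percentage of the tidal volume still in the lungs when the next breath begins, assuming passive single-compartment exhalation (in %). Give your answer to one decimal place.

23.9

Flow: 71 L/min ÷ 60 = 1.1833 L/s.
R = (PIP − Pplat)/V̇ = (32.1 − 20.9) / 1.1833 = 11.2/1.1833 = 9.465 cmH2O·s/L.
C = Vt/(Pplat − PEEP) = 555.0 / (20.9 − 10) = 555.0/10.9 = 50.917 mL/cmH2O.
τ = R × C = 9.465 × 0.05092 L/cmH2O = 0.482 s.
Fraction remaining at end-expiration = e^(−Te/τ) = e^(−0.69/0.482) = 0.2389 → 23.89%.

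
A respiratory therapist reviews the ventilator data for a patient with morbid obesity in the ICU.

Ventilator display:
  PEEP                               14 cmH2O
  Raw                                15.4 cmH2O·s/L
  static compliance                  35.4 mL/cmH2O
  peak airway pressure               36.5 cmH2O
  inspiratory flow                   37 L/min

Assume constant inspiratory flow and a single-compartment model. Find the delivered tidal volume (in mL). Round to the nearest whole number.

Flow: 37 L/min ÷ 60 = 0.6167 L/s.
Equation of motion (constant flow): PIP = Vt/C + R·V̇ + PEEP.
Vt/C = PIP − R·V̇ − PEEP = 36.5 − 9.497 − 14 = 13.003 cmH2O.
Vt = C × 13.003 = 35.4 × 13.003 = 460.31 mL.

460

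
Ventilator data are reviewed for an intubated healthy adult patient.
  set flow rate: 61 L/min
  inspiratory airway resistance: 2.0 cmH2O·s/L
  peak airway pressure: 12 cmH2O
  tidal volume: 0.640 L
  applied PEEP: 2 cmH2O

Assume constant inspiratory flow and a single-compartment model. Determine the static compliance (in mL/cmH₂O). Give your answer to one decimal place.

Flow: 61 L/min ÷ 60 = 1.0167 L/s.
Equation of motion (constant flow): PIP = Vt/C + R·V̇ + PEEP.
Vt/C = PIP − R·V̇ − PEEP = 12 − 2.0×1.0167 − 2 = 12 − 2.033 − 2 = 7.967 cmH2O.
C = Vt / 7.967 = 640 / 7.967 = 80.331 mL/cmH2O.

80.3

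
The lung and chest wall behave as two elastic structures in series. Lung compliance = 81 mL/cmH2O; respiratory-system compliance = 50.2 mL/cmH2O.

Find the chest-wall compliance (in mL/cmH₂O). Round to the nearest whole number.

132

1/Ccw = 1/Crs − 1/CL.
1/Ccw = 1/50.2 − 1/81 = 0.007575.
Ccw = 132.01 mL/cmH2O.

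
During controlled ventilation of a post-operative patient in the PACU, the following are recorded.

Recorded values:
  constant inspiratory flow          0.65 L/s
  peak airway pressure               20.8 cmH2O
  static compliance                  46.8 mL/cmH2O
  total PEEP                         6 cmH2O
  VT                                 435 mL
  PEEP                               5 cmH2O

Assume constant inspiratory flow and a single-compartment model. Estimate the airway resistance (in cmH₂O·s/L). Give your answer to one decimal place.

Total PEEP = 6 cmH2O (set 5 + intrinsic 1); this is the baseline alveolar pressure.
Equation of motion (constant flow): PIP = Vt/C + R·V̇ + PEEP.
R·V̇ = PIP − Vt/C − PEEP = 20.8 − 435/46.8 − 6 = 20.8 − 9.295 − 6 = 5.505 cmH2O.
R = 5.505 / 0.65 = 8.469 cmH2O·s/L.

8.5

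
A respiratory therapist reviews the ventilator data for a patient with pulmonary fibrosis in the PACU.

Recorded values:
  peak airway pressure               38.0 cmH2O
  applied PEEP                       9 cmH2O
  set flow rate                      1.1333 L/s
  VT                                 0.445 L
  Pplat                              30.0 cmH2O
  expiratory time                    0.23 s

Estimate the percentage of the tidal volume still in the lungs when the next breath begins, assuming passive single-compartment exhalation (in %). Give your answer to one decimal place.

21.5

R = (PIP − Pplat)/V̇ = (38.0 − 30.0) / 1.1333 = 8.0/1.1333 = 7.059 cmH2O·s/L.
C = Vt/(Pplat − PEEP) = 445.0 / (30.0 − 9) = 445.0/21.0 = 21.19 mL/cmH2O.
τ = R × C = 7.059 × 0.02119 L/cmH2O = 0.1496 s.
Fraction remaining at end-expiration = e^(−Te/τ) = e^(−0.23/0.1496) = 0.2149 → 21.49%.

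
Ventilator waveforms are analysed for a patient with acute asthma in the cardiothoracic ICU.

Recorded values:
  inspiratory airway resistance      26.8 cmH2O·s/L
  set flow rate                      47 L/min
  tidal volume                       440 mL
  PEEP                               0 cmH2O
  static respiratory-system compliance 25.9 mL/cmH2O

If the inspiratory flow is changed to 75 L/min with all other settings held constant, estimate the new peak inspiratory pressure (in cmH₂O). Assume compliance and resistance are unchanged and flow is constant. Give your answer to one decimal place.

Flow: 47 L/min ÷ 60 = 0.7833 L/s.
New flow: 75 L/min ÷ 60 = 1.25 L/s.
PIP = Vt/C + R·V̇ + PEEP (constant-flow equation of motion).
Only the resistive term changes: ΔPIP = R × ΔV̇ = 26.8 × (1.25 − 0.7833) = 26.8 × 0.4667 = 12.508 cmH2O.
Original PIP = 440/25.9 + 26.8×0.7833 + 0 = 37.981 cmH2O; new PIP = 37.981 + (12.508) = 50.489 cmH2O.

50.5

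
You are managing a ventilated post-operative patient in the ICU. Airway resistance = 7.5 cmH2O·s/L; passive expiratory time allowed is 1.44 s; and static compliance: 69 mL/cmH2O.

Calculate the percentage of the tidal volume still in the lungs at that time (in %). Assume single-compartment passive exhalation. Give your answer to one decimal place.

τ = R × C = 7.5 × 69 mL/cmH2O = 7.5 × 0.069 L/cmH2O = 0.5175 s.
Passive exhalation: V(t)/V₀ = e^(−t/τ) = e^(−1.44/0.5175) = 0.06188.
Fraction remaining = 0.06188 → 6.188%.

6.2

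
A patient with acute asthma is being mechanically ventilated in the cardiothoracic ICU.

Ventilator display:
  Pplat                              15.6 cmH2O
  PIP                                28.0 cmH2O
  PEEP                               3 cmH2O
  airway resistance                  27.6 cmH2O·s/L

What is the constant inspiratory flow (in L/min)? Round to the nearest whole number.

flow = (PIP − Pplat) / Raw = (28.0 − 15.6) / 27.6 = 0.4493 L/s × 60 = 26.958 L/min.

27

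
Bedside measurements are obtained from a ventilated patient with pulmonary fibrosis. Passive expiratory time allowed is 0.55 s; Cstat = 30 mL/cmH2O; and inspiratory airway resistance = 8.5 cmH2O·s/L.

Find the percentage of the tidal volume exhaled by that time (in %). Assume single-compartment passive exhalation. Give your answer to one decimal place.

τ = R × C = 8.5 × 30 mL/cmH2O = 8.5 × 0.030 L/cmH2O = 0.255 s.
Passive exhalation: V(t)/V₀ = e^(−t/τ) = e^(−0.55/0.255) = 0.1157.
Fraction exhaled = 1 − 0.1157 = 0.8843 → 88.43%.

88.4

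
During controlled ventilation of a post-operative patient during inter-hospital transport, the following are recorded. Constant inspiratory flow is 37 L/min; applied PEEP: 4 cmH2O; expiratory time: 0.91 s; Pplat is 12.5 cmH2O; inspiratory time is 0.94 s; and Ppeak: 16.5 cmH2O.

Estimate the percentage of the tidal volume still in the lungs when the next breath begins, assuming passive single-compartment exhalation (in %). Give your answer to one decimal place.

Flow: 37 L/min ÷ 60 = 0.6167 L/s.
Vt = flow × Ti = 0.6167 L/s × 0.94 s × 1000 mL/L = 579.7 mL.
R = (PIP − Pplat)/V̇ = (16.5 − 12.5) / 0.6167 = 4.0/0.6167 = 6.486 cmH2O·s/L.
C = Vt/(Pplat − PEEP) = 579.7 / (12.5 − 4) = 579.7/8.5 = 68.2 mL/cmH2O.
τ = R × C = 6.486 × 0.0682 L/cmH2O = 0.4423 s.
Fraction remaining at end-expiration = e^(−Te/τ) = e^(−0.91/0.4423) = 0.1278 → 12.78%.

12.8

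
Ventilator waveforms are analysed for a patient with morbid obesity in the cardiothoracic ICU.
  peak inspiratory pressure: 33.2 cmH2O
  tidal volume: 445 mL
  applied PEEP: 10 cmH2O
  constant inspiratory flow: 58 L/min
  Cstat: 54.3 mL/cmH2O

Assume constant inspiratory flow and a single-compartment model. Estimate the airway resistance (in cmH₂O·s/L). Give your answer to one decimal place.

Flow: 58 L/min ÷ 60 = 0.9667 L/s.
Equation of motion (constant flow): PIP = Vt/C + R·V̇ + PEEP.
R·V̇ = PIP − Vt/C − PEEP = 33.2 − 445/54.3 − 10 = 33.2 − 8.195 − 10 = 15.005 cmH2O.
R = 15.005 / 0.9667 = 15.522 cmH2O·s/L.

15.5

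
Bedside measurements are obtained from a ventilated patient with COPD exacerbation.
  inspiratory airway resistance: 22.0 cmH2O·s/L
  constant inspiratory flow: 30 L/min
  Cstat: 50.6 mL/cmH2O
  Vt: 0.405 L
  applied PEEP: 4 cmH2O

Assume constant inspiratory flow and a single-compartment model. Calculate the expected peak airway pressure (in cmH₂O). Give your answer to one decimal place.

23.0

Flow: 30 L/min ÷ 60 = 0.5 L/s.
Equation of motion (constant flow): PIP = Vt/C + R·V̇ + PEEP.
PIP = 405/50.6 + 22.0×0.5 + 4 = 8.004 + 11.0 + 4 = 23.004 cmH2O.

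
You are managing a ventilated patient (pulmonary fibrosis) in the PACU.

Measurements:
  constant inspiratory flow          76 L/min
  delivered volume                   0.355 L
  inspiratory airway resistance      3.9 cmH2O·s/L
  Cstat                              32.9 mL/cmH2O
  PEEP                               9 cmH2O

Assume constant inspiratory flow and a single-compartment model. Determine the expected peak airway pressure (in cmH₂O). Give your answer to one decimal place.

Flow: 76 L/min ÷ 60 = 1.2667 L/s.
Equation of motion (constant flow): PIP = Vt/C + R·V̇ + PEEP.
PIP = 355/32.9 + 3.9×1.2667 + 9 = 10.79 + 4.94 + 9 = 24.73 cmH2O.

24.7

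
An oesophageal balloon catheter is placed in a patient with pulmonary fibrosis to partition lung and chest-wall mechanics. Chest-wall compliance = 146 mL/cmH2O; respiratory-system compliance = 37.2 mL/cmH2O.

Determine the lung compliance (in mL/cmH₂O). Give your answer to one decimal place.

1/CL = 1/Crs − 1/Ccw.
1/CL = 1/37.2 − 1/146 = 0.02003.
CL = 49.925 mL/cmH2O.

49.9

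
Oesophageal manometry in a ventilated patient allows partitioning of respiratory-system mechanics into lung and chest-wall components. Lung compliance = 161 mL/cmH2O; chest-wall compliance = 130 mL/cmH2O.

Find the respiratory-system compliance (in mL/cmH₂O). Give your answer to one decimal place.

71.9

Lung and chest wall are elastances in series: 1/Crs = 1/CL + 1/Ccw.
1/Crs = 1/161 + 1/130 = 0.0139.
Crs = 71.942 mL/cmH2O.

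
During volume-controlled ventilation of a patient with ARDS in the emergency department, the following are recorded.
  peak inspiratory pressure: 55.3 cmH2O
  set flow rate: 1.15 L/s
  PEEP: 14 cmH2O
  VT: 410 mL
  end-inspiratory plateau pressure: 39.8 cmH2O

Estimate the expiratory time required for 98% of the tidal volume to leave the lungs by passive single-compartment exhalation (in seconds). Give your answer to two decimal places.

0.84

R = (PIP − Pplat)/V̇ = (55.3 − 39.8) / 1.15 = 15.5/1.15 = 13.478 cmH2O·s/L.
C = Vt/(Pplat − PEEP) = 410.0 / (39.8 − 14) = 410.0/25.8 = 15.891 mL/cmH2O.
τ = R × C = 13.478 × 0.01589 L/cmH2O = 0.2142 s.
t = −τ·ln(1 − 0.98) = −0.2142·ln(0.02) = 0.838 s.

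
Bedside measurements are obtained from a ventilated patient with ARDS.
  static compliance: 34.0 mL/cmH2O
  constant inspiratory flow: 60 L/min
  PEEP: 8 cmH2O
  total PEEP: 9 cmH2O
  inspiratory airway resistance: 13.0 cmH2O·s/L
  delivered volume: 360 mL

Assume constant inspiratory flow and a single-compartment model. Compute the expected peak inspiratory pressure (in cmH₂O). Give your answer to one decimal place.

32.6

Flow: 60 L/min ÷ 60 = 1 L/s.
Total PEEP = 9 cmH2O (set 8 + intrinsic 1); this is the baseline alveolar pressure.
Equation of motion (constant flow): PIP = Vt/C + R·V̇ + PEEP.
PIP = 360/34.0 + 13.0×1 + 9 = 10.588 + 13.0 + 9 = 32.588 cmH2O.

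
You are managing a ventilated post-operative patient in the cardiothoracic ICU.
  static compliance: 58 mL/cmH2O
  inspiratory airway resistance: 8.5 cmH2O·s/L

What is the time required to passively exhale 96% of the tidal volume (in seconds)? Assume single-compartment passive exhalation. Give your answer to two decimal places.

1.59

τ = R × C = 8.5 × 58 mL/cmH2O = 8.5 × 0.058 L/cmH2O = 0.493 s.
Exhaled fraction f = 1 − e^(−t/τ) → t = −τ·ln(1 − f) = −0.493·ln(0.04) = 1.587 s.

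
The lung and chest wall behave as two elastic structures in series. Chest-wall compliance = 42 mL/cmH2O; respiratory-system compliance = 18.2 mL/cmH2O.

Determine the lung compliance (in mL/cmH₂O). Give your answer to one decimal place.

1/CL = 1/Crs − 1/Ccw.
1/CL = 1/18.2 − 1/42 = 0.03114.
CL = 32.113 mL/cmH2O.

32.1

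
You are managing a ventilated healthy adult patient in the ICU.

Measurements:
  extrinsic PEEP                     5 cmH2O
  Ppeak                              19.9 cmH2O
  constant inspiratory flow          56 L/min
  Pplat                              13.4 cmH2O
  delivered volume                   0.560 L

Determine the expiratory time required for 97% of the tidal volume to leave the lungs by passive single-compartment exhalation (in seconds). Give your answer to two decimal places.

1.63

Flow: 56 L/min ÷ 60 = 0.9333 L/s.
R = (PIP − Pplat)/V̇ = (19.9 − 13.4) / 0.9333 = 6.5/0.9333 = 6.965 cmH2O·s/L.
C = Vt/(Pplat − PEEP) = 560.0 / (13.4 − 5) = 560.0/8.4 = 66.667 mL/cmH2O.
τ = R × C = 6.965 × 0.06667 L/cmH2O = 0.4644 s.
t = −τ·ln(1 − 0.97) = −0.4644·ln(0.03) = 1.628 s.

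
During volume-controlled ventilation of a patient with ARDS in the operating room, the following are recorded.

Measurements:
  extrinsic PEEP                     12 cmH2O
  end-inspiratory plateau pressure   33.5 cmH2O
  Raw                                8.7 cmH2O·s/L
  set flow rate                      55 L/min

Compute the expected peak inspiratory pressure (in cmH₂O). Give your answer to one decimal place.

Flow: 55 L/min ÷ 60 = 0.9167 L/s.
PIP = Pplat + Raw × flow = 33.5 + 8.7 × 0.9167 = 33.5 + 7.975 = 41.475 cmH2O.

41.5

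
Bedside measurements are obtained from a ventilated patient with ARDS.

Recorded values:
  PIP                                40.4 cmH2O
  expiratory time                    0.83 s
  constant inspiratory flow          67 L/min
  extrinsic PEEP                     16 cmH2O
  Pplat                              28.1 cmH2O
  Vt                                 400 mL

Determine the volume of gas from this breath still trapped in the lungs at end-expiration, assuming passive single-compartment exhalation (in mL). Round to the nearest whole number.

41

Flow: 67 L/min ÷ 60 = 1.1167 L/s.
R = (PIP − Pplat)/V̇ = (40.4 − 28.1) / 1.1167 = 12.3/1.1167 = 11.015 cmH2O·s/L.
C = Vt/(Pplat − PEEP) = 400.0 / (28.1 − 16) = 400.0/12.1 = 33.058 mL/cmH2O.
τ = R × C = 11.015 × 0.03306 L/cmH2O = 0.3642 s.
Fraction remaining = e^(−Te/τ) = e^(−0.83/0.3642) = 0.1024.
Trapped volume = 400.0 × 0.1024 = 40.96 mL.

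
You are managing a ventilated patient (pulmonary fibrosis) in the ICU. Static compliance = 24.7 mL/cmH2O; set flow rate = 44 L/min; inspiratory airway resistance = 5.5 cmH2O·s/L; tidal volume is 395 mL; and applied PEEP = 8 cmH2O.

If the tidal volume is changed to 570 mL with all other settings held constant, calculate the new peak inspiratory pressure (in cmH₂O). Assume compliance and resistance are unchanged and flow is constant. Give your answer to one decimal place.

35.1

Flow: 44 L/min ÷ 60 = 0.7333 L/s.
PIP = Vt/C + R·V̇ + PEEP (constant-flow equation of motion).
Only the elastic term changes: ΔPIP = ΔVt / C = (570 − 395) / 24.7 = 7.085 cmH2O.
Original PIP = 395/24.7 + 5.5×0.7333 + 8 = 28.025 cmH2O; new PIP = 28.025 + (7.085) = 35.11 cmH2O.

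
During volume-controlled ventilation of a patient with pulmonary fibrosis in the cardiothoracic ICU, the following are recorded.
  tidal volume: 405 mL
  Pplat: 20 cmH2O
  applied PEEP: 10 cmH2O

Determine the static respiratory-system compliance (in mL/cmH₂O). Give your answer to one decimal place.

40.5

Cstat = Vt / (Pplat − PEEP) = 405 / (20 − 10) = 405 / 10.0 = 40.5 mL/cmH2O.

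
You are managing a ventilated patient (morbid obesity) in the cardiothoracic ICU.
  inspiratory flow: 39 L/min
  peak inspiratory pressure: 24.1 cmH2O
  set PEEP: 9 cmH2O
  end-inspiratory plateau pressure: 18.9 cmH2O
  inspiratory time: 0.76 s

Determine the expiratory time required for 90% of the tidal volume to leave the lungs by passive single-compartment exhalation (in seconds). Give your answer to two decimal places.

Flow: 39 L/min ÷ 60 = 0.65 L/s.
Vt = flow × Ti = 0.65 L/s × 0.76 s × 1000 mL/L = 494.0 mL.
R = (PIP − Pplat)/V̇ = (24.1 − 18.9) / 0.65 = 5.2/0.65 = 8.0 cmH2O·s/L.
C = Vt/(Pplat − PEEP) = 494.0 / (18.9 − 9) = 494.0/9.9 = 49.899 mL/cmH2O.
τ = R × C = 8.0 × 0.0499 L/cmH2O = 0.3992 s.
t = −τ·ln(1 − 0.90) = −0.3992·ln(0.1) = 0.9192 s.

0.92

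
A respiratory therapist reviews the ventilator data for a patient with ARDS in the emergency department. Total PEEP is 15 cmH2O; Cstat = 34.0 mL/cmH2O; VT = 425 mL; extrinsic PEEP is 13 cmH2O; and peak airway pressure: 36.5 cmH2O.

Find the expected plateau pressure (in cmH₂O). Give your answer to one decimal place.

27.5

End-expiratory occlusion gives total PEEP = 15 cmH2O (intrinsic PEEP = 15 − 13 = 2). Use total PEEP for the elastic gradient.
Pplat = PEEPtotal + Vt / Cstat = 15 + 425 / 34.0 = 15 + 12.5 = 27.5 cmH2O.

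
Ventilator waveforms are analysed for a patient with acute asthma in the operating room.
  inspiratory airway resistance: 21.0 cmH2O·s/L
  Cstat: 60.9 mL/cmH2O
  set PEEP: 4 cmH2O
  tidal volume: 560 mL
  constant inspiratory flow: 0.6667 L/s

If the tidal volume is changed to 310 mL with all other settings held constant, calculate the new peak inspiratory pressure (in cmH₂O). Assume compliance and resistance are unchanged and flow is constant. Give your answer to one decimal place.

23.1

PIP = Vt/C + R·V̇ + PEEP (constant-flow equation of motion).
Only the elastic term changes: ΔPIP = ΔVt / C = (310 − 560) / 60.9 = -4.105 cmH2O.
Original PIP = 560/60.9 + 21.0×0.6667 + 4 = 27.196 cmH2O; new PIP = 27.196 + (-4.105) = 23.091 cmH2O.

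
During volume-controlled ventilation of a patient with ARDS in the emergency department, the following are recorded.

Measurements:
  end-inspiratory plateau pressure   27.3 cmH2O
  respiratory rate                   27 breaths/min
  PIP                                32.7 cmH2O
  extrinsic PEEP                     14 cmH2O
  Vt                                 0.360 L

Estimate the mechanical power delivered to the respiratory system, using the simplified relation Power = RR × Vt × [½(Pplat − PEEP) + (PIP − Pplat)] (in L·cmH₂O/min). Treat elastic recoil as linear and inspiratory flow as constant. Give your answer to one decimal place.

117.1

Per-breath work = Vt × [½(Pplat−PEEP) + (PIP−Pplat)] = 0.360 × [0.5×13.3 + 5.4] = 0.360 × 12.05 = 4.338 L·cmH2O.
Power = 27 × 4.338 = 117.13 L·cmH2O/min.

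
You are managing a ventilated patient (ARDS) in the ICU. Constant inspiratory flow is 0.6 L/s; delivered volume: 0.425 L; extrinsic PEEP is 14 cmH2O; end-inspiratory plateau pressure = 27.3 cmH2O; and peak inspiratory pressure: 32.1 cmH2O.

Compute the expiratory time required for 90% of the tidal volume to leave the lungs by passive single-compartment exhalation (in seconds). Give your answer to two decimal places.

R = (PIP − Pplat)/V̇ = (32.1 − 27.3) / 0.6 = 4.8/0.6 = 8.0 cmH2O·s/L.
C = Vt/(Pplat − PEEP) = 425.0 / (27.3 − 14) = 425.0/13.3 = 31.955 mL/cmH2O.
τ = R × C = 8.0 × 0.03196 L/cmH2O = 0.2557 s.
t = −τ·ln(1 − 0.90) = −0.2557·ln(0.1) = 0.5888 s.

0.59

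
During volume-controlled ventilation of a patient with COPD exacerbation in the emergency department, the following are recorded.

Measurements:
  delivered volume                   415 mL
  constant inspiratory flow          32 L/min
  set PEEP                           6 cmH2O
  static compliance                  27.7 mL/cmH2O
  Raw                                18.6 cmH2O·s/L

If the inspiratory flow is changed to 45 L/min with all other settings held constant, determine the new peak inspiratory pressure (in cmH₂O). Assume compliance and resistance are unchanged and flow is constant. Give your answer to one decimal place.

Flow: 32 L/min ÷ 60 = 0.5333 L/s.
New flow: 45 L/min ÷ 60 = 0.75 L/s.
PIP = Vt/C + R·V̇ + PEEP (constant-flow equation of motion).
Only the resistive term changes: ΔPIP = R × ΔV̇ = 18.6 × (0.75 − 0.5333) = 18.6 × 0.2167 = 4.031 cmH2O.
Original PIP = 415/27.7 + 18.6×0.5333 + 6 = 30.901 cmH2O; new PIP = 30.901 + (4.031) = 34.932 cmH2O.

34.9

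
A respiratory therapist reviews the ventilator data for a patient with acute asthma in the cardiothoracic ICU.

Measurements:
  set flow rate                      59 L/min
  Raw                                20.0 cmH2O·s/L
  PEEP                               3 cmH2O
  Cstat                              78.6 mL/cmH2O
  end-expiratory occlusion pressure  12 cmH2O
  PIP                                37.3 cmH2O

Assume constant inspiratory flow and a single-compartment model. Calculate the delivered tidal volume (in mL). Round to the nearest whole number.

443

Flow: 59 L/min ÷ 60 = 0.9833 L/s.
Total PEEP = 12 cmH2O (set 3 + intrinsic 9); this is the baseline alveolar pressure.
Equation of motion (constant flow): PIP = Vt/C + R·V̇ + PEEP.
Vt/C = PIP − R·V̇ − PEEP = 37.3 − 19.666 − 12 = 5.634 cmH2O.
Vt = C × 5.634 = 78.6 × 5.634 = 442.83 mL.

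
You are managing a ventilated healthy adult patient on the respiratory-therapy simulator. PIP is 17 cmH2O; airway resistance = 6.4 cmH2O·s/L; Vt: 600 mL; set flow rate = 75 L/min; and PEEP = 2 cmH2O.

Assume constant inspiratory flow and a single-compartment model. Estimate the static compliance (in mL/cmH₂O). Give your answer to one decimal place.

85.7

Flow: 75 L/min ÷ 60 = 1.25 L/s.
Equation of motion (constant flow): PIP = Vt/C + R·V̇ + PEEP.
Vt/C = PIP − R·V̇ − PEEP = 17 − 6.4×1.25 − 2 = 17 − 8.0 − 2 = 7.0 cmH2O.
C = Vt / 7.0 = 600 / 7.0 = 85.714 mL/cmH2O.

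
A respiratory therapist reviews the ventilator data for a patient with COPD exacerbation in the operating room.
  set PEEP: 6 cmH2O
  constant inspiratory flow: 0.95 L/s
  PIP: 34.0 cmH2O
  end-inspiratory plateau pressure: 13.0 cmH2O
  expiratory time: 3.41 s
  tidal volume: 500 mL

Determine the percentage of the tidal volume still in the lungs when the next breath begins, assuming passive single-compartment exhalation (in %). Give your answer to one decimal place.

R = (PIP − Pplat)/V̇ = (34.0 − 13.0) / 0.95 = 21.0/0.95 = 22.105 cmH2O·s/L.
C = Vt/(Pplat − PEEP) = 500.0 / (13.0 − 6) = 500.0/7.0 = 71.429 mL/cmH2O.
τ = R × C = 22.105 × 0.07143 L/cmH2O = 1.579 s.
Fraction remaining at end-expiration = e^(−Te/τ) = e^(−3.41/1.579) = 0.1154 → 11.54%.

11.5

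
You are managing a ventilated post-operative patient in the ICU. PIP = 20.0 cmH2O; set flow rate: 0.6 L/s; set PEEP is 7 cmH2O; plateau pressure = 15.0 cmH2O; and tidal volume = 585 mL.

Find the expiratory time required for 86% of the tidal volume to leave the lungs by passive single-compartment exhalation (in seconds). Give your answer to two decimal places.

R = (PIP − Pplat)/V̇ = (20.0 − 15.0) / 0.6 = 5.0/0.6 = 8.333 cmH2O·s/L.
C = Vt/(Pplat − PEEP) = 585.0 / (15.0 − 7) = 585.0/8.0 = 73.125 mL/cmH2O.
τ = R × C = 8.333 × 0.07313 L/cmH2O = 0.6094 s.
t = −τ·ln(1 − 0.86) = −0.6094·ln(0.14) = 1.198 s.

1.20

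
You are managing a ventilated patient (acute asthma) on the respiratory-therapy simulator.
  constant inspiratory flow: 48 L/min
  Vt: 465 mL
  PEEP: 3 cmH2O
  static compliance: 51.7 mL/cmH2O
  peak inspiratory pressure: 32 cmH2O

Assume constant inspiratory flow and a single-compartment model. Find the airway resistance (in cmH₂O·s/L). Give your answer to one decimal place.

Flow: 48 L/min ÷ 60 = 0.8 L/s.
Equation of motion (constant flow): PIP = Vt/C + R·V̇ + PEEP.
R·V̇ = PIP − Vt/C − PEEP = 32 − 465/51.7 − 3 = 32 − 8.994 − 3 = 20.006 cmH2O.
R = 20.006 / 0.8 = 25.008 cmH2O·s/L.

25.0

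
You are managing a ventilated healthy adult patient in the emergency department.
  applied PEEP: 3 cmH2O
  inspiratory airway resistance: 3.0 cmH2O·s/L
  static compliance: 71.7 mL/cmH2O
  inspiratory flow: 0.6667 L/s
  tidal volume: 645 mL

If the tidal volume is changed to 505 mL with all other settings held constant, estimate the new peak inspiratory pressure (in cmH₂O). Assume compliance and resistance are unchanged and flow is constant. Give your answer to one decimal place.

12.0

PIP = Vt/C + R·V̇ + PEEP (constant-flow equation of motion).
Only the elastic term changes: ΔPIP = ΔVt / C = (505 − 645) / 71.7 = -1.953 cmH2O.
Original PIP = 645/71.7 + 3.0×0.6667 + 3 = 13.996 cmH2O; new PIP = 13.996 + (-1.953) = 12.043 cmH2O.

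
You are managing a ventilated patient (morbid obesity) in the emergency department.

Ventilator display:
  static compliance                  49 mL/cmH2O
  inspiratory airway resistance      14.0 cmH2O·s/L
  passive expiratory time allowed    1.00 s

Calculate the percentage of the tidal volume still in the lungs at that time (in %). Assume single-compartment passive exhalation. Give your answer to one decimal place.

τ = R × C = 14.0 × 49 mL/cmH2O = 14.0 × 0.049 L/cmH2O = 0.686 s.
Passive exhalation: V(t)/V₀ = e^(−t/τ) = e^(−1.00/0.686) = 0.2328.
Fraction remaining = 0.2328 → 23.28%.

23.3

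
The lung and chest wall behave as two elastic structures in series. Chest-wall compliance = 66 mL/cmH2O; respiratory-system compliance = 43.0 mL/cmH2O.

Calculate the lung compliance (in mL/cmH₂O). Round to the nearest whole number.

123

1/CL = 1/Crs − 1/Ccw.
1/CL = 1/43.0 − 1/66 = 0.008104.
CL = 123.4 mL/cmH2O.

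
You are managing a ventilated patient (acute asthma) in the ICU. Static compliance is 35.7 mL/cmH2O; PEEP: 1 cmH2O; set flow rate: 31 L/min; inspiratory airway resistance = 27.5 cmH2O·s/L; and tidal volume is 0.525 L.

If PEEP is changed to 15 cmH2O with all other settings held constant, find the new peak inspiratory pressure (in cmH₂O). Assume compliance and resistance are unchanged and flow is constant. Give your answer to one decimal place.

43.9

Flow: 31 L/min ÷ 60 = 0.5167 L/s.
PIP = Vt/C + R·V̇ + PEEP (constant-flow equation of motion).
Only the baseline term changes: ΔPIP = ΔPEEP = 15 − 1 = 14.0 cmH2O.
Original PIP = 525/35.7 + 27.5×0.5167 + 1 = 29.915 cmH2O; new PIP = 29.915 + (14.0) = 43.915 cmH2O.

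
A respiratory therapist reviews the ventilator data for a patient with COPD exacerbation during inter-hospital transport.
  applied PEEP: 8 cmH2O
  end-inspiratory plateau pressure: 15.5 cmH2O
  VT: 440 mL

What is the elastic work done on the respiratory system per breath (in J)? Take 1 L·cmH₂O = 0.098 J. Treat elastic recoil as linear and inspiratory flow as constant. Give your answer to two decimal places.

0.16

Elastic work ≈ ½ × (Pplat − PEEP) × Vt = 0.5 × (15.5 − 8) × 0.440 L = 0.5 × 7.5 × 0.440 = 1.65 L·cmH2O.
× 0.098 J/(L·cmH2O) → 0.1617 J.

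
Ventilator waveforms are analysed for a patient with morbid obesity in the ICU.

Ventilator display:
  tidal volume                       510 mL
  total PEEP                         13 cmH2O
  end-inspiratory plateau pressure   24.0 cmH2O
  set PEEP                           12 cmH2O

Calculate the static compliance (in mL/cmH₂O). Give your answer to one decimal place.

End-expiratory occlusion gives total PEEP = 13 cmH2O (intrinsic PEEP = 13 − 12 = 1). Use total PEEP for the elastic gradient.
Cstat = Vt / (Pplat − PEEPtotal) = 510 / (24.0 − 13) = 510 / 11.0 = 46.364 mL/cmH2O.

46.4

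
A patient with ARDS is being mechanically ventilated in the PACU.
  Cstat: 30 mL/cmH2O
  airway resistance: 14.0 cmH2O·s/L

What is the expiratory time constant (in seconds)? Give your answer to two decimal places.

0.42

τ = R × C = 14.0 × 30 mL/cmH2O = 14.0 × 0.030 L/cmH2O = 0.42 s.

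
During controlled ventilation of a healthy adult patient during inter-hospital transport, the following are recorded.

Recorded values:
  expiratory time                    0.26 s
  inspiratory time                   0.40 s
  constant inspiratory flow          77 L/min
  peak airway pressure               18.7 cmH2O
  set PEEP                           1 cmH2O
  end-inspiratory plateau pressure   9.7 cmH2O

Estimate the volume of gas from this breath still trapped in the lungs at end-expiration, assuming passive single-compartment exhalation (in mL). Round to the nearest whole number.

274

Flow: 77 L/min ÷ 60 = 1.2833 L/s.
Vt = flow × Ti = 1.2833 L/s × 0.40 s × 1000 mL/L = 513.32 mL.
R = (PIP − Pplat)/V̇ = (18.7 − 9.7) / 1.2833 = 9.0/1.2833 = 7.013 cmH2O·s/L.
C = Vt/(Pplat − PEEP) = 513.32 / (9.7 − 1) = 513.32/8.7 = 59.002 mL/cmH2O.
τ = R × C = 7.013 × 0.059 L/cmH2O = 0.4138 s.
Fraction remaining = e^(−Te/τ) = e^(−0.26/0.4138) = 0.5335.
Trapped volume = 513.32 × 0.5335 = 273.86 mL.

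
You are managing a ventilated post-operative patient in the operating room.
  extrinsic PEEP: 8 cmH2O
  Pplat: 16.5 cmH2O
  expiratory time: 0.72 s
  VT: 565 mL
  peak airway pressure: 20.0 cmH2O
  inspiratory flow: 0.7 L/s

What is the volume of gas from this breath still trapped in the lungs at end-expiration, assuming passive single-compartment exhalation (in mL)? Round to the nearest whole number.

65

R = (PIP − Pplat)/V̇ = (20.0 − 16.5) / 0.7 = 3.5/0.7 = 5.0 cmH2O·s/L.
C = Vt/(Pplat − PEEP) = 565.0 / (16.5 − 8) = 565.0/8.5 = 66.471 mL/cmH2O.
τ = R × C = 5.0 × 0.06647 L/cmH2O = 0.3324 s.
Fraction remaining = e^(−Te/τ) = e^(−0.72/0.3324) = 0.1146.
Trapped volume = 565.0 × 0.1146 = 64.749 mL.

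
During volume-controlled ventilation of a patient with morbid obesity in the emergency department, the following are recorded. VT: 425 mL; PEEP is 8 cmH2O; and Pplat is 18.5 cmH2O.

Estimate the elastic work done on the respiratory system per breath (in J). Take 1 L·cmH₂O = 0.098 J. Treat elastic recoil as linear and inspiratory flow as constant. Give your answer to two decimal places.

Elastic work ≈ ½ × (Pplat − PEEP) × Vt = 0.5 × (18.5 − 8) × 0.425 L = 0.5 × 10.5 × 0.425 = 2.231 L·cmH2O.
× 0.098 J/(L·cmH2O) → 0.2186 J.

0.22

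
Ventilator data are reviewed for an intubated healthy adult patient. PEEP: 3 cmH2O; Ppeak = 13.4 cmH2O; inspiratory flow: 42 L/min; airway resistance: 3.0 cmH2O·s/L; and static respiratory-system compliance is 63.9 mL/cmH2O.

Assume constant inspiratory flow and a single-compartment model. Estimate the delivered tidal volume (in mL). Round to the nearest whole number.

Flow: 42 L/min ÷ 60 = 0.7 L/s.
Equation of motion (constant flow): PIP = Vt/C + R·V̇ + PEEP.
Vt/C = PIP − R·V̇ − PEEP = 13.4 − 2.1 − 3 = 8.3 cmH2O.
Vt = C × 8.3 = 63.9 × 8.3 = 530.37 mL.

530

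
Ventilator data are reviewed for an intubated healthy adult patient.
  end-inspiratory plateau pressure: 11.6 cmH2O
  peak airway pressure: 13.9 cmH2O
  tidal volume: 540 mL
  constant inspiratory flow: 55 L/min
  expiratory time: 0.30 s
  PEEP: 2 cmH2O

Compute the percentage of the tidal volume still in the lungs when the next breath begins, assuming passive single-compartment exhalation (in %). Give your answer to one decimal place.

Flow: 55 L/min ÷ 60 = 0.9167 L/s.
R = (PIP − Pplat)/V̇ = (13.9 − 11.6) / 0.9167 = 2.3/0.9167 = 2.509 cmH2O·s/L.
C = Vt/(Pplat − PEEP) = 540.0 / (11.6 − 2) = 540.0/9.6 = 56.25 mL/cmH2O.
τ = R × C = 2.509 × 0.05625 L/cmH2O = 0.1411 s.
Fraction remaining at end-expiration = e^(−Te/τ) = e^(−0.30/0.1411) = 0.1193 → 11.93%.

11.9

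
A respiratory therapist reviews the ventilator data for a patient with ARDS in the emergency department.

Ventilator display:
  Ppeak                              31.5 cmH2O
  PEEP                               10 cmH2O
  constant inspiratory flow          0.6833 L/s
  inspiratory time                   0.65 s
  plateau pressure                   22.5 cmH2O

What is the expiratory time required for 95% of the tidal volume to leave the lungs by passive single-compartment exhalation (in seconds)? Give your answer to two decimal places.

Vt = flow × Ti = 0.6833 L/s × 0.65 s × 1000 mL/L = 444.15 mL.
R = (PIP − Pplat)/V̇ = (31.5 − 22.5) / 0.6833 = 9.0/0.6833 = 13.171 cmH2O·s/L.
C = Vt/(Pplat − PEEP) = 444.15 / (22.5 − 10) = 444.15/12.5 = 35.532 mL/cmH2O.
τ = R × C = 13.171 × 0.03553 L/cmH2O = 0.468 s.
t = −τ·ln(1 − 0.95) = −0.468·ln(0.05) = 1.402 s.

1.40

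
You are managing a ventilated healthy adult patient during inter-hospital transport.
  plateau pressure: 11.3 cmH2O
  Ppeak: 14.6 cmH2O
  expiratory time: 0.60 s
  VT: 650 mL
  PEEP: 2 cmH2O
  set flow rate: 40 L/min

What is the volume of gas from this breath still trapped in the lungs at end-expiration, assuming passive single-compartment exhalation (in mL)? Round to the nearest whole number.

Flow: 40 L/min ÷ 60 = 0.6667 L/s.
R = (PIP − Pplat)/V̇ = (14.6 − 11.3) / 0.6667 = 3.3/0.6667 = 4.95 cmH2O·s/L.
C = Vt/(Pplat − PEEP) = 650.0 / (11.3 − 2) = 650.0/9.3 = 69.892 mL/cmH2O.
τ = R × C = 4.95 × 0.06989 L/cmH2O = 0.346 s.
Fraction remaining = e^(−Te/τ) = e^(−0.60/0.346) = 0.1766.
Trapped volume = 650.0 × 0.1766 = 114.79 mL.

115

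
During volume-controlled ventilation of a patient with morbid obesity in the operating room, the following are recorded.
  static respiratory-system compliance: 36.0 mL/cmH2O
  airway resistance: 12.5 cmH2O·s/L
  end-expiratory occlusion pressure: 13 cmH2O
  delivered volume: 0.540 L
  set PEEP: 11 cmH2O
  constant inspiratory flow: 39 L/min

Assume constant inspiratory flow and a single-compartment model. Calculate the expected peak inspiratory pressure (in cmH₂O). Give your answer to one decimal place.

Flow: 39 L/min ÷ 60 = 0.65 L/s.
Total PEEP = 13 cmH2O (set 11 + intrinsic 2); this is the baseline alveolar pressure.
Equation of motion (constant flow): PIP = Vt/C + R·V̇ + PEEP.
PIP = 540/36.0 + 12.5×0.65 + 13 = 15.0 + 8.125 + 13 = 36.125 cmH2O.

36.1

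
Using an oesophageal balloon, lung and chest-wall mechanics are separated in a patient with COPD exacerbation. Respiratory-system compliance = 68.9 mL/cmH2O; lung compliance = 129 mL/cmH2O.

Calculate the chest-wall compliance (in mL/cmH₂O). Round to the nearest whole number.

148

1/Ccw = 1/Crs − 1/CL.
1/Ccw = 1/68.9 − 1/129 = 0.006762.
Ccw = 147.89 mL/cmH2O.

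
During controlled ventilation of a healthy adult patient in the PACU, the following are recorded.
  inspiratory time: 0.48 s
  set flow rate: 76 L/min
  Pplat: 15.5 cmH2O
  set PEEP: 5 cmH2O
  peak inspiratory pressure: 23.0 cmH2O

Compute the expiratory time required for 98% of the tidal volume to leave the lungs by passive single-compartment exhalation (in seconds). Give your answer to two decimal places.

1.34

Flow: 76 L/min ÷ 60 = 1.2667 L/s.
Vt = flow × Ti = 1.2667 L/s × 0.48 s × 1000 mL/L = 608.02 mL.
R = (PIP − Pplat)/V̇ = (23.0 − 15.5) / 1.2667 = 7.5/1.2667 = 5.921 cmH2O·s/L.
C = Vt/(Pplat − PEEP) = 608.02 / (15.5 − 5) = 608.02/10.5 = 57.907 mL/cmH2O.
τ = R × C = 5.921 × 0.05791 L/cmH2O = 0.3429 s.
t = −τ·ln(1 − 0.98) = −0.3429·ln(0.02) = 1.341 s.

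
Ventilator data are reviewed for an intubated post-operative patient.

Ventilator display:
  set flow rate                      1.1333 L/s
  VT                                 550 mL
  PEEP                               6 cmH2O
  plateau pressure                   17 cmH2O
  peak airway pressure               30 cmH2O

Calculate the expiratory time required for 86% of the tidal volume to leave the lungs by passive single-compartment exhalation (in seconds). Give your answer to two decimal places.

R = (PIP − Pplat)/V̇ = (30 − 17) / 1.1333 = 13.0/1.1333 = 11.471 cmH2O·s/L.
C = Vt/(Pplat − PEEP) = 550.0 / (17 − 6) = 550.0/11.0 = 50.0 mL/cmH2O.
τ = R × C = 11.471 × 0.05 L/cmH2O = 0.5736 s.
t = −τ·ln(1 − 0.86) = −0.5736·ln(0.14) = 1.128 s.

1.13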